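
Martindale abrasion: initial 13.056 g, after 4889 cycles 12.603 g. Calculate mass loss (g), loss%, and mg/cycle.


Mass loss = 0.453 g
Loss = 3.47%
Rate = 0.093 mg/cycle


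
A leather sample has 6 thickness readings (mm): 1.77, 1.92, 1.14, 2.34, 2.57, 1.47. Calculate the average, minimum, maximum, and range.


Average = 1.87 mm
Min = 1.14 mm
Max = 2.57 mm
Range = 1.43 mm


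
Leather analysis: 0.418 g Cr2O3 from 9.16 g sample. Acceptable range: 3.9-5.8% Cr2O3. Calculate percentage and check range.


Cr2O3% = 0.418 / 9.16 x 100 = 4.56%
Acceptable range: 3.9 to 5.8%
Within range: Yes


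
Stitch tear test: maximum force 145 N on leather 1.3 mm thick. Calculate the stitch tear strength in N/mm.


Stitch tear strength = force / thickness
STS = 145 / 1.3 = 111.5 N/mm


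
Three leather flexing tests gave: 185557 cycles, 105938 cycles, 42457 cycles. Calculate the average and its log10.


Average = 111317 cycles
log10 = 5.05

Average = (185557 + 105938 + 42457) / 3 = 111317 cycles
log10(111317) = 5.05


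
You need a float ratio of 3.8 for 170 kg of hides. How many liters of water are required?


Water = hide weight x target ratio
Water = 170 x 3.8 = 646.0 L


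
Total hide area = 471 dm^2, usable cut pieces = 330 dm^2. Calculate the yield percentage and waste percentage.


Yield = 70.1%
Waste = 29.9%

Yield = 330 / 471 x 100 = 70.1%
Waste = 471 - 330 = 141 dm^2
Waste% = 100 - 70.1 = 29.9%


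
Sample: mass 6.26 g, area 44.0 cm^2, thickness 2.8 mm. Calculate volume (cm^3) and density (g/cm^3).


Volume = 12.320 cm^3
Density = 0.508 g/cm^3

Thickness in cm = 2.8 / 10 = 0.28 cm
Volume = 44.0 x 0.28 = 12.320 cm^3
Density = 6.26 / 12.320 = 0.508 g/cm^3


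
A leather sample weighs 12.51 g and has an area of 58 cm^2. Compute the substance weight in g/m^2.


Substance weight = mass / area x 10000
SW = 12.51 / 58 x 10000
SW = 2156.9 g/m^2


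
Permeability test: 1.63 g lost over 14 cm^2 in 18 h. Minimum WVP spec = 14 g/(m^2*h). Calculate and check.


WVP = 1.63 / (14 x 18) x 10000 = 64.68 g/(m^2*h)
Minimum: 14 g/(m^2*h)
Meets spec: Yes


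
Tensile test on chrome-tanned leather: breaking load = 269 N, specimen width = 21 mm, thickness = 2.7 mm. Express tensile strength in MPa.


Cross-section = 21 x 2.7 = 56.7 mm^2
TS = 269 / 56.7 = 4.74 MPa
(1 N/mm^2 = 1 MPa)


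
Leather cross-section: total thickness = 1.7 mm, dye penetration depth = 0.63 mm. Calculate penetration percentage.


Penetration% = 0.63 / 1.7 x 100
Penetration = 37.1%


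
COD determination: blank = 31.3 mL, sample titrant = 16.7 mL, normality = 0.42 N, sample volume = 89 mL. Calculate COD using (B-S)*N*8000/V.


551.2 mg/L

COD = (31.3 - 16.7) x 0.42 x 8000 / 89
COD = 14.6 x 0.42 x 8000 / 89
COD = 551.2 mg/L


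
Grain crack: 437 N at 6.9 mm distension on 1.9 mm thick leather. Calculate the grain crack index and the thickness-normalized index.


Crack index = 63.3 N/mm
Normalized index = 33.3 N/mm per mm


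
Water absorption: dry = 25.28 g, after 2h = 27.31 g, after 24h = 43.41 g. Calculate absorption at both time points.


WA (2h) = (27.31 - 25.28) / 25.28 x 100 = 8.0%
WA (24h) = (43.41 - 25.28) / 25.28 x 100 = 71.7%


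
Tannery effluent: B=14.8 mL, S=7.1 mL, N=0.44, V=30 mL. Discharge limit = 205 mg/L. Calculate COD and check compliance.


COD = (14.8 - 7.1) x 0.44 x 8000 / 30 = 903.5 mg/L
Limit: 205 mg/L
Compliant: No


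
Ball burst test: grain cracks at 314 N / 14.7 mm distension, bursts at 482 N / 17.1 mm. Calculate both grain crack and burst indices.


Crack index = 314 / 14.7 = 21.4 N/mm
Burst index = 482 / 17.1 = 28.2 N/mm


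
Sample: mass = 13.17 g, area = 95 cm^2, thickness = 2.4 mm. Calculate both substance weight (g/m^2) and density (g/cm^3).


Substance weight = 1386.3 g/m^2
Density = 0.578 g/cm^3

SW = 13.17 / 95 x 10000 = 1386.3 g/m^2
Volume = 95 x 2.4 / 10 = 22.80 cm^3
Density = 13.17 / 22.80 = 0.578 g/cm^3


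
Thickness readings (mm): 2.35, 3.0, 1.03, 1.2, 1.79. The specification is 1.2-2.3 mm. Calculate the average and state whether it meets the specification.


Average = 1.87 mm
Within specification: Yes

Sum = 9.37
Average = 9.37 / 5 = 1.87 mm
Specification range: 1.2 to 2.3 mm
Within spec: Yes


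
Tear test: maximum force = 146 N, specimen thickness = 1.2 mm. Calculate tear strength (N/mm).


121.7 N/mm

Tear strength = force / thickness
Tear = 146 / 1.2 = 121.7 N/mm


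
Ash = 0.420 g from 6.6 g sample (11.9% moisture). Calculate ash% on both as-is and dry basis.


As-is ash% = 0.420 / 6.6 x 100 = 6.36%
Dry mass = 6.6 x (100 - 11.9) / 100 = 5.8146 g
Dry-basis ash% = 0.420 / 5.8146 x 100 = 7.22%


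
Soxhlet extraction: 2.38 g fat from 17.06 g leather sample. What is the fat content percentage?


Fat content = 2.38 / 17.06 x 100
Fat = 14.0%


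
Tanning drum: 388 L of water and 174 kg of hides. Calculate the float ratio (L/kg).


Float ratio = water / hide weight
Ratio = 388 / 174 = 2.2


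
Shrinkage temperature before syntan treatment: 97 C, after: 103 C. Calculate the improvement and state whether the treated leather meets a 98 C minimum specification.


Improvement = 6 C
Meets 98 C spec: Yes

Improvement = 103 - 97 = 6 C
Spec check: 103 C >= 98 C? Yes


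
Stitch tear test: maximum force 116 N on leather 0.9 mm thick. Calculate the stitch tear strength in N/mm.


128.9 N/mm

Stitch tear strength = force / thickness
STS = 116 / 0.9 = 128.9 N/mm


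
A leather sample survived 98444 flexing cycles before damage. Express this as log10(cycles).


4.99

log10(98444) = 4.99


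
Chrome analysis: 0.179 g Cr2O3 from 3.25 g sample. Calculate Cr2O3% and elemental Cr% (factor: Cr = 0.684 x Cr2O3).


Cr2O3% = 0.179 / 3.25 x 100 = 5.51%
Cr% = 5.51 x 0.684 = 3.77%


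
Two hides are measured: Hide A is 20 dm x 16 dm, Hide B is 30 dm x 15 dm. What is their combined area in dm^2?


Hide A area = 20 x 16 = 320 dm^2
Hide B area = 30 x 15 = 450 dm^2
Total = 320 + 450 = 770 dm^2


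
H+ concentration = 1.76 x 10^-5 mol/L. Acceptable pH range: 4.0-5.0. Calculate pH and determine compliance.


pH = 4.75
Compliant: Yes

pH = -log10(1.76 x 10^-5) = 4.75
Range: 4.0 to 5.0
Compliant: Yes


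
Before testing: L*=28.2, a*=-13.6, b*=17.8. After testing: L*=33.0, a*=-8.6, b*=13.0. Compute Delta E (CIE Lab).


dL = 33.0 - 28.2 = 4.8
da = -8.6 - (-13.6) = 5.0
db = 13.0 - 17.8 = -4.8
dE = sqrt((4.8)^2 + (5.0)^2 + (-4.8)^2) = 8.43


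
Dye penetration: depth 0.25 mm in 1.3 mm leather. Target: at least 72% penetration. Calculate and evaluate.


Penetration = 19.2%
Meets target: No

Penetration = 0.25 / 1.3 x 100 = 19.2%
Target: 72%
Meets target: No


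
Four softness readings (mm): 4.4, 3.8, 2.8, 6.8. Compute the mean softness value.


Sum = 4.4 + 3.8 + 2.8 + 6.8
Mean = 17.8 / 4 = 4.45 mm


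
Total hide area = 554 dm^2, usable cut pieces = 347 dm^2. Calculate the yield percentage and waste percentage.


Yield = 347 / 554 x 100 = 62.6%
Waste = 554 - 347 = 207 dm^2
Waste% = 100 - 62.6 = 37.4%


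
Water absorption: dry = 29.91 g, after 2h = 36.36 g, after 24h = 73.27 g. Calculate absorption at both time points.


2h absorption = 21.6%
24h absorption = 145.0%

WA (2h) = (36.36 - 29.91) / 29.91 x 100 = 21.6%
WA (24h) = (73.27 - 29.91) / 29.91 x 100 = 145.0%


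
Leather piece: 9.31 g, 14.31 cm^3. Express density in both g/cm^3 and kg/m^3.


Density = 9.31 / 14.31 = 0.651 g/cm^3
Convert: 0.651 x 1000 = 651 kg/m^3


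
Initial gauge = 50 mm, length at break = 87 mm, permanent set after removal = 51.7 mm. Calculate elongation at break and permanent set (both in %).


Elongation at break = 74.0%
Permanent set = 3.4%


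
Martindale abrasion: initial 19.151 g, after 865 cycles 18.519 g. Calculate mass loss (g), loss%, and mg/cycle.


Loss = 19.151 - 18.519 = 0.632 g
Loss% = 0.632 / 19.151 x 100 = 3.30%
Rate = 0.632 / 865 x 1000 = 0.731 mg/cycle


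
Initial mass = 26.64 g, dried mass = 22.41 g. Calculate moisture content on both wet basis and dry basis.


Moisture lost = 26.64 - 22.41 = 4.23 g
Wet basis MC = 4.23 / 26.64 x 100 = 15.9%
Dry basis MC = 4.23 / 22.41 x 100 = 18.9%


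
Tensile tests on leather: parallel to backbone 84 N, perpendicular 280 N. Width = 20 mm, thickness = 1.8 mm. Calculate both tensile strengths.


Area = 20 x 1.8 = 36.0 mm^2
TS (parallel) = 84 / 36.0 = 2.33 N/mm^2
TS (perpendicular) = 280 / 36.0 = 7.78 N/mm^2


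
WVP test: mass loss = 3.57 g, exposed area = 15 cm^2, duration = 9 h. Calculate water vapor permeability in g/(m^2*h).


264.44 g/(m^2*h)


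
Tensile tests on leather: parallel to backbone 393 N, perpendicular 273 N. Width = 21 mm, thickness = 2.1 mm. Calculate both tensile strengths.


Parallel = 8.91 N/mm^2
Perpendicular = 6.19 N/mm^2


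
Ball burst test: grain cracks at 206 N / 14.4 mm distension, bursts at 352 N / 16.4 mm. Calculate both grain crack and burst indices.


Crack index = 206 / 14.4 = 14.3 N/mm
Burst index = 352 / 16.4 = 21.5 N/mm


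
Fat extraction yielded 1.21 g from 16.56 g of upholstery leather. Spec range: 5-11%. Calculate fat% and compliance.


Fat content = 7.3%
Compliant: Yes


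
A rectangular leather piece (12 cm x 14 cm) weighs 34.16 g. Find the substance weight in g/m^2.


2033.3 g/m^2

Area = 12 x 14 = 168 cm^2
SW = 34.16 / 168 x 10000 = 2033.3 g/m^2


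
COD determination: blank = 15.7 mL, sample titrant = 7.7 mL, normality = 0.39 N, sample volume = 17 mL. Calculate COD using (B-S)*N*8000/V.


COD = (15.7 - 7.7) x 0.39 x 8000 / 17
COD = 8.0 x 0.39 x 8000 / 17
COD = 1468.2 mg/L


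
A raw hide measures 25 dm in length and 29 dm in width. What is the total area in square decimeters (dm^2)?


Area = length x width
Area = 25 x 29 = 725 dm^2


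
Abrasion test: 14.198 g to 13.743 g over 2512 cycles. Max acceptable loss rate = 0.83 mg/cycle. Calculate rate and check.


Rate = 0.181 mg/cycle
Passes: Yes

Loss = 14.198 - 13.743 = 0.455 g
Rate = 0.455 g / 2512 cycles x 1000 = 0.181 mg/cycle
Max = 0.83 mg/cycle
Passes: Yes


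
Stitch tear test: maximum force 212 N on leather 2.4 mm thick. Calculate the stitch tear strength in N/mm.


Stitch tear strength = force / thickness
STS = 212 / 2.4 = 88.3 N/mm


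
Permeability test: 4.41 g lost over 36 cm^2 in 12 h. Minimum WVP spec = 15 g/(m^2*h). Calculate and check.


WVP = 4.41 / (36 x 12) x 10000 = 102.08 g/(m^2*h)
Minimum: 15 g/(m^2*h)
Meets spec: Yes


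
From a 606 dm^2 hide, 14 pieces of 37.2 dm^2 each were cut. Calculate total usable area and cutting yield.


Usable area = 520.8 dm^2
Yield = 85.9%

Total usable = 14 x 37.2 = 520.8 dm^2
Yield = 520.8 / 606 x 100 = 85.9%


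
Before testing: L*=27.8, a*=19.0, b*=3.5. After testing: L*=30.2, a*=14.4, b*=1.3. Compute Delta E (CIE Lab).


dL = 30.2 - 27.8 = 2.4
da = 14.4 - 19.0 = -4.6
db = 1.3 - 3.5 = -2.2
dE = sqrt((2.4)^2 + (-4.6)^2 + (-2.2)^2) = 5.64


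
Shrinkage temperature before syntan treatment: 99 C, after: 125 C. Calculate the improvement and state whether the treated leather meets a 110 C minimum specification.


Improvement = 26 C
Meets 110 C spec: Yes

Improvement = 125 - 99 = 26 C
Spec check: 125 C >= 110 C? Yes


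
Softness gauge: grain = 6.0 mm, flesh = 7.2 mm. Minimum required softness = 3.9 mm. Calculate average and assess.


Average = (6.0 + 7.2) / 2 = 6.60 mm
Minimum = 3.9 mm
Meets requirement: Yes


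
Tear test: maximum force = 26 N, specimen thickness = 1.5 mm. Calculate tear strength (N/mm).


Tear strength = force / thickness
Tear = 26 / 1.5 = 17.3 N/mm


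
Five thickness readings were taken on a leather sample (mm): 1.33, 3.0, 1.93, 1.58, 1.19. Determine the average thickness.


Sum = 1.33 + 3.0 + 1.93 + 1.58 + 1.19 = 9.03
Average = 9.03 / 5 = 1.81 mm


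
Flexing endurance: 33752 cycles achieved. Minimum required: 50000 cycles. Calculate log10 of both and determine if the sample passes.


log10(33752) = 4.53
log10(50000) = 4.70
Passes: No


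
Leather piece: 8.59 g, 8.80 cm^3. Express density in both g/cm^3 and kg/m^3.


0.976 g/cm^3
976 kg/m^3


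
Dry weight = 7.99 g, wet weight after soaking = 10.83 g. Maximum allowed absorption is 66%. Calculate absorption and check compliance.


WA = (10.83 - 7.99) / 7.99 x 100 = 35.5%
Maximum allowed: 66%
Compliant: Yes


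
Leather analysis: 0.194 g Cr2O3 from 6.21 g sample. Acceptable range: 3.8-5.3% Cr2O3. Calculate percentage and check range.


Cr2O3 = 3.12%
Within range: No

Cr2O3% = 0.194 / 6.21 x 100 = 3.12%
Acceptable range: 3.8 to 5.3%
Within range: No


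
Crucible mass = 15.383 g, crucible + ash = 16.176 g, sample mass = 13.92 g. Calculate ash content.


Ash mass = 16.176 - 15.383 = 0.793 g
Ash% = 0.793 / 13.92 x 100 = 5.70%


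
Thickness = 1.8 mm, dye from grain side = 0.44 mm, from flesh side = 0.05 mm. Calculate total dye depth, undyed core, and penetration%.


Total dyed = 0.49 mm
Undyed core = 1.31 mm
Penetration = 27.2%

Total dyed = 0.44 + 0.05 = 0.49 mm
Undyed core = 1.8 - 0.49 = 1.31 mm
Penetration = 0.49 / 1.8 x 100 = 27.2%


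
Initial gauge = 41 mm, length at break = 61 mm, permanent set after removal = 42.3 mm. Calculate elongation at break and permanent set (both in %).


Elongation at break = 48.8%
Permanent set = 3.2%


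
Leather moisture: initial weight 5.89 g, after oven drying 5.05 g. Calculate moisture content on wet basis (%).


Moisture = 5.89 - 5.05 = 0.84 g
MC = 0.84 / 5.89 x 100 = 14.3%


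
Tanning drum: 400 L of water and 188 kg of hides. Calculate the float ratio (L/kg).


2.1

Float ratio = water / hide weight
Ratio = 400 / 188 = 2.1


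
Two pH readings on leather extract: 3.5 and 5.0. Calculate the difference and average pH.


Difference = 1.5
Average pH = 4.25


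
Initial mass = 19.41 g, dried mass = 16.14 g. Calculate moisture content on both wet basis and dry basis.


Moisture lost = 19.41 - 16.14 = 3.27 g
Wet basis MC = 3.27 / 19.41 x 100 = 16.8%
Dry basis MC = 3.27 / 16.14 x 100 = 20.3%


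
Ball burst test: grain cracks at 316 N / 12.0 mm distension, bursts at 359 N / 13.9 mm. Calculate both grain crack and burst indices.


Crack index = 316 / 12.0 = 26.3 N/mm
Burst index = 359 / 13.9 = 25.8 N/mm


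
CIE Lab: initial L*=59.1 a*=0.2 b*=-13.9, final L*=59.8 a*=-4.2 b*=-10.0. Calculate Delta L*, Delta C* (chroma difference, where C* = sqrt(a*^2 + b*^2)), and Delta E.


Delta L* = 0.7
Delta C* = -3.06
Delta E = 5.92


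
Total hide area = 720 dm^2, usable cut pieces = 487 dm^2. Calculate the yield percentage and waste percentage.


Yield = 487 / 720 x 100 = 67.6%
Waste = 720 - 487 = 233 dm^2
Waste% = 100 - 67.6 = 32.4%


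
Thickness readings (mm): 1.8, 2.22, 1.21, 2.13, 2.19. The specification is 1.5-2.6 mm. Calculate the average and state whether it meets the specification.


Average = 1.91 mm
Within specification: Yes

Sum = 9.55
Average = 9.55 / 5 = 1.91 mm
Specification range: 1.5 to 2.6 mm
Within spec: Yes


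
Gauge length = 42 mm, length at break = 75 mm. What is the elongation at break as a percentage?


Extension = 75 - 42 = 33 mm
Elongation = 33 / 42 x 100 = 78.6%


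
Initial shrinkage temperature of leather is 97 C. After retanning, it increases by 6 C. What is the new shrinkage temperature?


New Ts = 97 + 6 = 103 C


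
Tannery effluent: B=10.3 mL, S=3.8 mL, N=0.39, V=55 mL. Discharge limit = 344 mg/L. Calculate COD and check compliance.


COD = 368.7 mg/L
Compliant: No


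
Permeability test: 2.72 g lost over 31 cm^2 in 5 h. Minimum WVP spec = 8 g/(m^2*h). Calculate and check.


WVP = 175.48 g/(m^2*h)
Meets specification: Yes

WVP = 2.72 / (31 x 5) x 10000 = 175.48 g/(m^2*h)
Minimum: 8 g/(m^2*h)
Meets spec: Yes


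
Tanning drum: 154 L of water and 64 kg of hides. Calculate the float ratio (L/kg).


Float ratio = water / hide weight
Ratio = 154 / 64 = 2.4


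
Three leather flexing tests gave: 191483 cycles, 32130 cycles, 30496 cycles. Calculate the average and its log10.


Average = 84703 cycles
log10 = 4.93


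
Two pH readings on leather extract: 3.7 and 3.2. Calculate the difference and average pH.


Difference = |3.7 - 3.2| = 0.5
Average = (3.7 + 3.2) / 2 = 3.45


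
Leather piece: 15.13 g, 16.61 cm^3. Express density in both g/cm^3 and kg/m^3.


0.911 g/cm^3
911 kg/m^3

Density = 15.13 / 16.61 = 0.911 g/cm^3
Convert: 0.911 x 1000 = 911 kg/m^3


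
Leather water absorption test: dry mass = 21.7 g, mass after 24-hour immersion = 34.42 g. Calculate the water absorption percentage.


Water absorbed = 34.42 - 21.7 = 12.72 g
WA% = 12.72 / 21.7 x 100 = 58.6%


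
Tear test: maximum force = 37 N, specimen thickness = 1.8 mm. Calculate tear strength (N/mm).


20.6 N/mm


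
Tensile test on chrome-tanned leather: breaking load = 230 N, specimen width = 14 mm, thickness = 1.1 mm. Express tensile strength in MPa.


14.94 MPa


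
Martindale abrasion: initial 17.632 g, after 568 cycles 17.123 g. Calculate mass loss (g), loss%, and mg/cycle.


Mass loss = 0.509 g
Loss = 2.89%
Rate = 0.896 mg/cycle

Loss = 17.632 - 17.123 = 0.509 g
Loss% = 0.509 / 17.632 x 100 = 2.89%
Rate = 0.509 / 568 x 1000 = 0.896 mg/cycle


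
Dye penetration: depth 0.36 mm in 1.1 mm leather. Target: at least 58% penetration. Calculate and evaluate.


Penetration = 0.36 / 1.1 x 100 = 32.7%
Target: 58%
Meets target: No


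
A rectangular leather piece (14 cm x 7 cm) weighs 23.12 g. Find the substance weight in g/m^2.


2359.2 g/m^2

Area = 14 x 7 = 98 cm^2
SW = 23.12 / 98 x 10000 = 2359.2 g/m^2


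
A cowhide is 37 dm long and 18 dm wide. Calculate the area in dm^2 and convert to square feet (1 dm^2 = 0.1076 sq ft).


Area = 37 x 18 = 666 dm^2
Conversion: 666 x 0.1076 = 71.66 sq ft


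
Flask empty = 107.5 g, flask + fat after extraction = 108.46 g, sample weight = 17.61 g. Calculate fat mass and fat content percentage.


Fat mass = 108.46 - 107.5 = 0.96 g
Fat% = 0.96 / 17.61 x 100 = 5.5%


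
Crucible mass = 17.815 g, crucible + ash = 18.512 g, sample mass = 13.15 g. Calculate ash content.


Ash mass = 0.697 g
Ash content = 5.30%


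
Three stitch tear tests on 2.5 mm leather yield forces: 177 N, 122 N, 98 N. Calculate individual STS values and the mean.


STS1 = 177 / 2.5 = 70.8 N/mm
STS2 = 122 / 2.5 = 48.8 N/mm
STS3 = 98 / 2.5 = 39.2 N/mm
Mean = (70.8 + 48.8 + 39.2) / 3 = 52.9 N/mm


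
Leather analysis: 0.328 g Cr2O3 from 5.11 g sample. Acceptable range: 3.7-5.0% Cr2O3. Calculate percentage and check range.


Cr2O3 = 6.42%
Within range: No


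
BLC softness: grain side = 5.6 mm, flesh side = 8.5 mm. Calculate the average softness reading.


Average = (5.6 + 8.5) / 2
Average = 7.05 mm


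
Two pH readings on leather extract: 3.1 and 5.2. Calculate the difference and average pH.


Difference = 2.1
Average pH = 4.15


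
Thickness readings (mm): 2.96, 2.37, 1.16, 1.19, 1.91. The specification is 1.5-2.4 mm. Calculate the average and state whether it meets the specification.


Sum = 9.59
Average = 9.59 / 5 = 1.92 mm
Specification range: 1.5 to 2.4 mm
Within spec: Yes


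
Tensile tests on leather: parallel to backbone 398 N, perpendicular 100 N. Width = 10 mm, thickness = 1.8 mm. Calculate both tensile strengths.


Parallel = 22.11 N/mm^2
Perpendicular = 5.56 N/mm^2

Area = 10 x 1.8 = 18.0 mm^2
TS (parallel) = 398 / 18.0 = 22.11 N/mm^2
TS (perpendicular) = 100 / 18.0 = 5.56 N/mm^2


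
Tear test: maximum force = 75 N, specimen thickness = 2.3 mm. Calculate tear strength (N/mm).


32.6 N/mm

Tear strength = force / thickness
Tear = 75 / 2.3 = 32.6 N/mm


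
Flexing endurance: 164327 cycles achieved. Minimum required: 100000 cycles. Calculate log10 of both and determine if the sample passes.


log10(164327) = 5.22
log10(100000) = 5.00
Passes: Yes


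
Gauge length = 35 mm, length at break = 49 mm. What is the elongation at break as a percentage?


Extension = 49 - 35 = 14 mm
Elongation = 14 / 35 x 100 = 40.0%


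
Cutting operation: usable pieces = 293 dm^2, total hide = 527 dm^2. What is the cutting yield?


Yield = usable / total x 100
Yield = 293 / 527 x 100 = 55.6%


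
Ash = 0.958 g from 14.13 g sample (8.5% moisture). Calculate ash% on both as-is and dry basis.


As-is ash% = 0.958 / 14.13 x 100 = 6.78%
Dry mass = 14.13 x (100 - 8.5) / 100 = 12.92895 g
Dry-basis ash% = 0.958 / 12.92895 x 100 = 7.41%


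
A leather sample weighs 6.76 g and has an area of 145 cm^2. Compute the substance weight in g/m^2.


466.2 g/m^2


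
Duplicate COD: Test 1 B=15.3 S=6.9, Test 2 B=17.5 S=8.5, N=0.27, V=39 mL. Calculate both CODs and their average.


COD1 = 465.2 mg/L
COD2 = 498.5 mg/L
Average = 481.9 mg/L


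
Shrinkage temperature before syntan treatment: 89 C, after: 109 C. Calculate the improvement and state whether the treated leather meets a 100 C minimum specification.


Improvement = 109 - 89 = 20 C
Spec check: 109 C >= 100 C? Yes


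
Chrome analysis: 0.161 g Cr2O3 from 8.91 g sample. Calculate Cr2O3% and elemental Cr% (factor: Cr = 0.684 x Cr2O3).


Cr2O3% = 0.161 / 8.91 x 100 = 1.81%
Cr% = 1.81 x 0.684 = 1.24%


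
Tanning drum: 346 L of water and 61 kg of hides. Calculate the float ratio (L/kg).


Float ratio = water / hide weight
Ratio = 346 / 61 = 5.7


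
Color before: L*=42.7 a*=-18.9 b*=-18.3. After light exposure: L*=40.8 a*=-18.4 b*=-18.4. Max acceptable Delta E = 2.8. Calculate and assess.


dL = -1.9, da = 0.5, db = -0.1
dE = sqrt((-1.9)^2 + (0.5)^2 + (-0.1)^2) = 1.97
Max = 2.8
Passes: Yes


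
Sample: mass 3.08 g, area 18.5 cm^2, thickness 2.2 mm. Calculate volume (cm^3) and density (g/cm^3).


Volume = 4.070 cm^3
Density = 0.757 g/cm^3

Thickness in cm = 2.2 / 10 = 0.22 cm
Volume = 18.5 x 0.22 = 4.070 cm^3
Density = 3.08 / 4.070 = 0.757 g/cm^3


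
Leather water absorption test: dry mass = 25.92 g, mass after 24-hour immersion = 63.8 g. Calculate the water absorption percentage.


146.1%


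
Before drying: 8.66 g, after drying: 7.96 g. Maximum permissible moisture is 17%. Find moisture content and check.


MC = (8.66 - 7.96) / 8.66 x 100 = 8.1%
Maximum: 17%
Acceptable: Yes


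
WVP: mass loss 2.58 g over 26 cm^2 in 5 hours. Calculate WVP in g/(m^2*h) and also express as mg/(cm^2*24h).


WVP = 2.58 / (26 x 5) x 10000 = 198.46 g/(m^2*h)
Mass loss in mg = 2.58 x 1000 = 2580 mg
Per cm^2 per 24h in mg: 2580 x 24 / (26 x 5) = 61920 / 130 = 476.31 mg/(cm^2*24h)


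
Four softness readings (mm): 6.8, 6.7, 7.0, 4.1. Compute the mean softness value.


6.15 mm


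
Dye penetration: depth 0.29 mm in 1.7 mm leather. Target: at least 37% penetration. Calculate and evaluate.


Penetration = 0.29 / 1.7 x 100 = 17.1%
Target: 37%
Meets target: No


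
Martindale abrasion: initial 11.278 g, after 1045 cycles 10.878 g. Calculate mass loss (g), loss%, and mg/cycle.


Loss = 11.278 - 10.878 = 0.400 g
Loss% = 0.400 / 11.278 x 100 = 3.55%
Rate = 0.400 / 1045 x 1000 = 0.383 mg/cycle


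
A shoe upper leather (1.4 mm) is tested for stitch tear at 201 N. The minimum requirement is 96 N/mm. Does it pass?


STS = 201 / 1.4 = 143.6 N/mm
Minimum required: 96 N/mm
Passes: Yes


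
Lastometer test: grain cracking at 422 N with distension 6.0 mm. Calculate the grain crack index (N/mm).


Grain crack index = force / distension
Index = 422 / 6.0 = 70.3 N/mm


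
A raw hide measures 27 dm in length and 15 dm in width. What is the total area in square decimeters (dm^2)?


Area = length x width
Area = 27 x 15 = 405 dm^2


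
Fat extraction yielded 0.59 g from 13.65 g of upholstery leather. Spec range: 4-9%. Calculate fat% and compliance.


Fat content = 4.3%
Compliant: Yes

Fat% = 0.59 / 13.65 x 100 = 4.3%
Spec range: 4-9%
Compliant: Yes


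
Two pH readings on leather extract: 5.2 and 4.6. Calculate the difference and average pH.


Difference = 0.6
Average pH = 4.90

Difference = |5.2 - 4.6| = 0.6
Average = (5.2 + 4.6) / 2 = 4.90


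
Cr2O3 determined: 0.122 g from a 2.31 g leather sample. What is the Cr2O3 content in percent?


Cr2O3% = 0.122 / 2.31 x 100
Cr2O3% = 5.28%


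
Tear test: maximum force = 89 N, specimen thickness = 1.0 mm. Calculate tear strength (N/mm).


89.0 N/mm

Tear strength = force / thickness
Tear = 89 / 1.0 = 89.0 N/mm


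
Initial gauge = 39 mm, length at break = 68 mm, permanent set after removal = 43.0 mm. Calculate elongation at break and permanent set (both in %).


Elongation at break = 74.4%
Permanent set = 10.3%


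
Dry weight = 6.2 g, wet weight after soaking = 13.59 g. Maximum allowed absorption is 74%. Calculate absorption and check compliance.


WA = (13.59 - 6.2) / 6.2 x 100 = 119.2%
Maximum allowed: 74%
Compliant: No


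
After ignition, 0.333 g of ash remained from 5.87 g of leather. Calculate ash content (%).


5.67%


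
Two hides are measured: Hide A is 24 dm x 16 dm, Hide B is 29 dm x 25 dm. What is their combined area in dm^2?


1109 dm^2

Hide A area = 24 x 16 = 384 dm^2
Hide B area = 29 x 25 = 725 dm^2
Total = 384 + 725 = 1109 dm^2


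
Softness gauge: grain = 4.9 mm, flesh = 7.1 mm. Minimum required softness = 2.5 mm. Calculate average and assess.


Average = (4.9 + 7.1) / 2 = 6.00 mm
Minimum = 2.5 mm
Meets requirement: Yes


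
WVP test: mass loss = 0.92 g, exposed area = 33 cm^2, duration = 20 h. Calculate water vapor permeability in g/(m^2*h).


13.94 g/(m^2*h)

WVP = mass_loss / (area x time) x 10000
WVP = 0.92 / (33 x 20) x 10000
WVP = 0.92 / 660 x 10000 = 13.94 g/(m^2*h)


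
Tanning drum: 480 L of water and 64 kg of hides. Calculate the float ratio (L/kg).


7.5


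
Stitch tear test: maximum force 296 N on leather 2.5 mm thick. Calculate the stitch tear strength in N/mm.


Stitch tear strength = force / thickness
STS = 296 / 2.5 = 118.4 N/mm


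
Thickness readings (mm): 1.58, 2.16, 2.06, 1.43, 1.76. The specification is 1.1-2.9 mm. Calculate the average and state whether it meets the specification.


Sum = 8.99
Average = 8.99 / 5 = 1.80 mm
Specification range: 1.1 to 2.9 mm
Within spec: Yes


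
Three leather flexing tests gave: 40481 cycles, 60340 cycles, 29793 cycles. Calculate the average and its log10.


Average = (40481 + 60340 + 29793) / 3 = 43538 cycles
log10(43538) = 4.64


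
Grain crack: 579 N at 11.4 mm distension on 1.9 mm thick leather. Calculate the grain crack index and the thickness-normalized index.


Crack index = 579 / 11.4 = 50.8 N/mm
Normalized = 50.8 / 1.9 = 26.7 N/mm per mm


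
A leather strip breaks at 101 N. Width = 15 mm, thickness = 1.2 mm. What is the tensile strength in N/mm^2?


Cross-sectional area = 15 x 1.2 = 18.0 mm^2
Tensile strength = 101 / 18.0 = 5.61 N/mm^2


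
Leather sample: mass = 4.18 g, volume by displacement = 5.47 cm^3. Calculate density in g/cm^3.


0.764 g/cm^3

Density = mass / volume
Density = 4.18 / 5.47 = 0.764 g/cm^3


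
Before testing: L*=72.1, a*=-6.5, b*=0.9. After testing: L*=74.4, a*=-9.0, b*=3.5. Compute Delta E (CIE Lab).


Delta E = 4.28

dL = 74.4 - 72.1 = 2.3
da = -9.0 - (-6.5) = -2.5
db = 3.5 - 0.9 = 2.6
dE = sqrt((2.3)^2 + (-2.5)^2 + (2.6)^2) = 4.28


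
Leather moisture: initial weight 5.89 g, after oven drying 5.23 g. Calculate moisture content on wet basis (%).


11.2%

Moisture = 5.89 - 5.23 = 0.66 g
MC = 0.66 / 5.89 x 100 = 11.2%


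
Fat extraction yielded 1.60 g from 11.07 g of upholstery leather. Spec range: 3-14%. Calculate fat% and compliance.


Fat% = 1.60 / 11.07 x 100 = 14.5%
Spec range: 3-14%
Compliant: No


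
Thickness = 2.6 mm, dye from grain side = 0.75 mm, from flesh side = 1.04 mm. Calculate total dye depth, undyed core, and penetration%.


Total dyed = 1.79 mm
Undyed core = 0.81 mm
Penetration = 68.8%


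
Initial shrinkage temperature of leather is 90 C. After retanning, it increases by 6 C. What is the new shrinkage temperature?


New Ts = 90 + 6 = 96 C


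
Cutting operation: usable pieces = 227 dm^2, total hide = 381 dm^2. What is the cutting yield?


Yield = usable / total x 100
Yield = 227 / 381 x 100 = 59.6%


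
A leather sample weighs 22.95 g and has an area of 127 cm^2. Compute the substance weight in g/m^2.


1807.1 g/m^2

Substance weight = mass / area x 10000
SW = 22.95 / 127 x 10000
SW = 1807.1 g/m^2


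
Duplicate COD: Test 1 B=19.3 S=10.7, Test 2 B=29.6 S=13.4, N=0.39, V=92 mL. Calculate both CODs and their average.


COD1 = 291.7 mg/L
COD2 = 549.4 mg/L
Average = 420.6 mg/L

COD1 = (19.3 - 10.7) x 0.39 x 8000 / 92 = 291.7 mg/L
COD2 = (29.6 - 13.4) x 0.39 x 8000 / 92 = 549.4 mg/L
Average = (291.7 + 549.4) / 2 = 420.6 mg/L


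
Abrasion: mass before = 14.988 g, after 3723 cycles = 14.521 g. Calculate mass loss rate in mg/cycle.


0.125 mg/cycle

Mass loss = 14.988 - 14.521 = 0.467 g
Rate = 0.467 / 3723 x 1000 = 0.125 mg/cycle


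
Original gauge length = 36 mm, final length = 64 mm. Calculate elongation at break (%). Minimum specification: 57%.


Elongation = 77.8%
Meets spec: Yes


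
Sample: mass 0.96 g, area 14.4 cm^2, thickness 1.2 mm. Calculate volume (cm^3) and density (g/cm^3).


Volume = 1.728 cm^3
Density = 0.556 g/cm^3


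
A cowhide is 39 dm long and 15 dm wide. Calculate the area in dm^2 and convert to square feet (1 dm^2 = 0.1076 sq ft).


585 dm^2
62.95 sq ft

Area = 39 x 15 = 585 dm^2
Conversion: 585 x 0.1076 = 62.95 sq ft


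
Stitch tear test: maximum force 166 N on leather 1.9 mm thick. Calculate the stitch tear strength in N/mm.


Stitch tear strength = force / thickness
STS = 166 / 1.9 = 87.4 N/mm


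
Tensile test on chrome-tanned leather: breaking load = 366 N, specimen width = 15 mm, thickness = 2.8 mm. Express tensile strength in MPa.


Cross-section = 15 x 2.8 = 42.0 mm^2
TS = 366 / 42.0 = 8.71 MPa
(1 N/mm^2 = 1 MPa)


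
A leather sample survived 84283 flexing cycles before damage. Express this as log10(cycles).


log10(84283) = 4.93


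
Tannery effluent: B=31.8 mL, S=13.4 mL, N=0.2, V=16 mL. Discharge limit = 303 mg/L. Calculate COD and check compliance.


COD = (31.8 - 13.4) x 0.2 x 8000 / 16 = 1840.0 mg/L
Limit: 303 mg/L
Compliant: No


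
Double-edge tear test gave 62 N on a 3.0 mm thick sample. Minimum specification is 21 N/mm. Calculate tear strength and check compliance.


Tear strength = 20.7 N/mm
Compliant: No


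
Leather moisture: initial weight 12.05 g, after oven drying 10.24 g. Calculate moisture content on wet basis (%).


15.0%

Moisture = 12.05 - 10.24 = 1.81 g
MC = 1.81 / 12.05 x 100 = 15.0%


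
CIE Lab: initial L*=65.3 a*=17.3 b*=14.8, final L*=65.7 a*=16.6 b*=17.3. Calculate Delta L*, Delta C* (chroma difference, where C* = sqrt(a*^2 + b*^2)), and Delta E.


Delta L* = 65.7 - 65.3 = 0.4
C1* = sqrt((17.3)^2 + (14.8)^2) = 22.767
C2* = sqrt((16.6)^2 + (17.3)^2) = 23.976
Delta C* = 23.976 - 22.767 = 1.21
Delta E = sqrt((0.4)^2 + (-0.7)^2 + (2.5)^2) = 2.63


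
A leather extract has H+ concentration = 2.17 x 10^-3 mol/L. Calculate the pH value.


pH = -log10[H+]
pH = -log10(2.17 x 10^-3) = 2.66


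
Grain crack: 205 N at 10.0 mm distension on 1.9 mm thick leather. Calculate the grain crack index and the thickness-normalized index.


Crack index = 20.5 N/mm
Normalized index = 10.8 N/mm per mm

Crack index = 205 / 10.0 = 20.5 N/mm
Normalized = 20.5 / 1.9 = 10.8 N/mm per mm


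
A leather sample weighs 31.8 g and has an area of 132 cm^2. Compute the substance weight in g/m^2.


2409.1 g/m^2


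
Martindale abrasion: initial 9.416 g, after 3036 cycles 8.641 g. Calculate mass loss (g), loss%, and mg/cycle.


Mass loss = 0.775 g
Loss = 8.23%
Rate = 0.255 mg/cycle

Loss = 9.416 - 8.641 = 0.775 g
Loss% = 0.775 / 9.416 x 100 = 8.23%
Rate = 0.775 / 3036 x 1000 = 0.255 mg/cycle


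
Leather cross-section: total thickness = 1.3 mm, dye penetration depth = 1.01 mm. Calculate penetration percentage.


77.7%

Penetration% = 1.01 / 1.3 x 100
Penetration = 77.7%


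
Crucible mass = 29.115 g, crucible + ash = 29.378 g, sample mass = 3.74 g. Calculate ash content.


Ash mass = 0.263 g
Ash content = 7.03%

Ash mass = 29.378 - 29.115 = 0.263 g
Ash% = 0.263 / 3.74 x 100 = 7.03%


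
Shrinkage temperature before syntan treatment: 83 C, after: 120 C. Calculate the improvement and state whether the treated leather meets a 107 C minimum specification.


Improvement = 120 - 83 = 37 C
Spec check: 120 C >= 107 C? Yes


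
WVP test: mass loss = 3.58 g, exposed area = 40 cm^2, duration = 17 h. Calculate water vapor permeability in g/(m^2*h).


WVP = mass_loss / (area x time) x 10000
WVP = 3.58 / (40 x 17) x 10000
WVP = 3.58 / 680 x 10000 = 52.65 g/(m^2*h)


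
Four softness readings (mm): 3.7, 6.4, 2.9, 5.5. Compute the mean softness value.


Sum = 3.7 + 6.4 + 2.9 + 5.5
Mean = 18.5 / 4 = 4.63 mm


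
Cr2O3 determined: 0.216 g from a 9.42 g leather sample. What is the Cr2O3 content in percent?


Cr2O3% = 0.216 / 9.42 x 100
Cr2O3% = 2.29%


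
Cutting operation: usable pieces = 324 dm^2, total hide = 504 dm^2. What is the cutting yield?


Yield = usable / total x 100
Yield = 324 / 504 x 100 = 64.3%


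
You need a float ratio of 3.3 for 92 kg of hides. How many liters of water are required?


Water = hide weight x target ratio
Water = 92 x 3.3 = 303.6 L


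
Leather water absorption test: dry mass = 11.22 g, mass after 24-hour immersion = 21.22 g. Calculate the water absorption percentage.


Water absorbed = 21.22 - 11.22 = 10.00 g
WA% = 10.00 / 11.22 x 100 = 89.1%


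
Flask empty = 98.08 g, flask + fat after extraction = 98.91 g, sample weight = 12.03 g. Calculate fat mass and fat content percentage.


Fat mass = 0.83 g
Fat content = 6.9%


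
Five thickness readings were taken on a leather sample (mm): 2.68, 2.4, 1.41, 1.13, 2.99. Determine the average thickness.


2.12 mm

Sum = 2.68 + 2.4 + 1.41 + 1.13 + 2.99 = 10.61
Average = 10.61 / 5 = 2.12 mm


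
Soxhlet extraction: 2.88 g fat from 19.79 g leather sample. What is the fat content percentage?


Fat content = 2.88 / 19.79 x 100
Fat = 14.6%


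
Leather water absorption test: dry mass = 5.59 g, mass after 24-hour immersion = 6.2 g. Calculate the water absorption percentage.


Water absorbed = 6.2 - 5.59 = 0.61 g
WA% = 0.61 / 5.59 x 100 = 10.9%


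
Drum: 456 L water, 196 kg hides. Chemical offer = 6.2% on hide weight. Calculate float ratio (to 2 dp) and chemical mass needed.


Float ratio = 2.33
Chemical needed = 12.152 kg

Float ratio = 456 / 196 = 2.33
Chemical = 196 x 6.2 / 100 = 12.152 kg


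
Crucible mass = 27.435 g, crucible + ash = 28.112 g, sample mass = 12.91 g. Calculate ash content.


Ash mass = 0.677 g
Ash content = 5.24%


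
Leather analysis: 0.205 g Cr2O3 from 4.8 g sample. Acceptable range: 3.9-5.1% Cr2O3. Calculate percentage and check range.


Cr2O3% = 0.205 / 4.8 x 100 = 4.27%
Acceptable range: 3.9 to 5.1%
Within range: Yes


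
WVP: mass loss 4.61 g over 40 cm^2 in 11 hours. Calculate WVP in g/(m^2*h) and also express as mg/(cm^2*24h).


WVP = 104.77 g/(m^2*h)
Daily rate = 251.45 mg/(cm^2*24h)

WVP = 4.61 / (40 x 11) x 10000 = 104.77 g/(m^2*h)
Mass loss in mg = 4.61 x 1000 = 4610 mg
Per cm^2 per 24h in mg: 4610 x 24 / (40 x 11) = 110640 / 440 = 251.45 mg/(cm^2*24h)


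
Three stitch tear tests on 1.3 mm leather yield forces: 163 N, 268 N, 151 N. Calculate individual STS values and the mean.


STS1 = 163 / 1.3 = 125.4 N/mm
STS2 = 268 / 1.3 = 206.2 N/mm
STS3 = 151 / 1.3 = 116.2 N/mm
Mean = (125.4 + 206.2 + 116.2) / 3 = 149.3 N/mm


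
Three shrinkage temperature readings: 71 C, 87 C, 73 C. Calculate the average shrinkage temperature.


77.0 C

Average = (71 + 87 + 73) / 3
Average = 231 / 3 = 77.0 C


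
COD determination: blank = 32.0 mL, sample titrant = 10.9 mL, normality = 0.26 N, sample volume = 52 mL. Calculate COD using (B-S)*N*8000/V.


COD = (32.0 - 10.9) x 0.26 x 8000 / 52
COD = 21.1 x 0.26 x 8000 / 52
COD = 844.0 mg/L


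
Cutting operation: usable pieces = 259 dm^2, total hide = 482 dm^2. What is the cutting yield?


53.7%


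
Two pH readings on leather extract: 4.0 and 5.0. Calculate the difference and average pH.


Difference = |4.0 - 5.0| = 1.0
Average = (4.0 + 5.0) / 2 = 4.50


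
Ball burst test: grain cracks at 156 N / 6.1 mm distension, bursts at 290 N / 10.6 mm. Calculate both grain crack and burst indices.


Crack index = 25.6 N/mm
Burst index = 27.4 N/mm

Crack index = 156 / 6.1 = 25.6 N/mm
Burst index = 290 / 10.6 = 27.4 N/mm


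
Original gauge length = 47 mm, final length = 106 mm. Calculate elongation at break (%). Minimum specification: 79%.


Elongation = 125.5%
Meets spec: Yes


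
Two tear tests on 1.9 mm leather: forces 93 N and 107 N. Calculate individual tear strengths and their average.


Tear 1 = 48.9 N/mm
Tear 2 = 56.3 N/mm
Average = 52.6 N/mm


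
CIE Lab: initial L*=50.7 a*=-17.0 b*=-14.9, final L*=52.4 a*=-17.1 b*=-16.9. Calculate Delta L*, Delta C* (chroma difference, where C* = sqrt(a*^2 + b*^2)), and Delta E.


Delta L* = 1.7
Delta C* = 1.44
Delta E = 2.63

Delta L* = 52.4 - 50.7 = 1.7
C1* = sqrt((-17.0)^2 + (-14.9)^2) = 22.606
C2* = sqrt((-17.1)^2 + (-16.9)^2) = 24.042
Delta C* = 24.042 - 22.606 = 1.44
Delta E = sqrt((1.7)^2 + (-0.1)^2 + (-2.0)^2) = 2.63


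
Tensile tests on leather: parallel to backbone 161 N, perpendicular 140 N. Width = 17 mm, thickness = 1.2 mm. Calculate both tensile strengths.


Area = 17 x 1.2 = 20.4 mm^2
TS (parallel) = 161 / 20.4 = 7.89 N/mm^2
TS (perpendicular) = 140 / 20.4 = 6.86 N/mm^2


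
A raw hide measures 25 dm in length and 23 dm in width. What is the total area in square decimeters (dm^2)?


Area = length x width
Area = 25 x 23 = 575 dm^2


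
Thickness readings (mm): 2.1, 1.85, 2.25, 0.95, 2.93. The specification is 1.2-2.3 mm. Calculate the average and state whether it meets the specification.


Average = 2.02 mm
Within specification: Yes

Sum = 10.08
Average = 10.08 / 5 = 2.02 mm
Specification range: 1.2 to 2.3 mm
Within spec: Yes


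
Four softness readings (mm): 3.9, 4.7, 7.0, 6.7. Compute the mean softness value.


Sum = 3.9 + 4.7 + 7.0 + 6.7
Mean = 22.3 / 4 = 5.58 mm


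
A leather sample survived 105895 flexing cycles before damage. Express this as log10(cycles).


5.02


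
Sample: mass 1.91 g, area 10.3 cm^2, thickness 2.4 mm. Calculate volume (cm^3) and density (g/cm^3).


Thickness in cm = 2.4 / 10 = 0.24 cm
Volume = 10.3 x 0.24 = 2.472 cm^3
Density = 1.91 / 2.472 = 0.773 g/cm^3


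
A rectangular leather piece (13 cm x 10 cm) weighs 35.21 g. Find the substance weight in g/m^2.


Area = 13 x 10 = 130 cm^2
SW = 35.21 / 130 x 10000 = 2708.5 g/m^2


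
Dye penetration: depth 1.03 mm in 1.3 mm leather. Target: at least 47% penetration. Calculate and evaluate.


Penetration = 1.03 / 1.3 x 100 = 79.2%
Target: 47%
Meets target: Yes


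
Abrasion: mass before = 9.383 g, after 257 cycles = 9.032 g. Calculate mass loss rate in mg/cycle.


1.366 mg/cycle


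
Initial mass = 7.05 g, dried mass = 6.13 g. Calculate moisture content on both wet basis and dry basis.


Wet basis = 13.0%
Dry basis = 15.0%

Moisture lost = 7.05 - 6.13 = 0.92 g
Wet basis MC = 0.92 / 7.05 x 100 = 13.0%
Dry basis MC = 0.92 / 6.13 x 100 = 15.0%


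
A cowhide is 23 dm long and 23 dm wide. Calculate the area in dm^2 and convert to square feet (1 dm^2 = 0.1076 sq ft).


529 dm^2
56.92 sq ft


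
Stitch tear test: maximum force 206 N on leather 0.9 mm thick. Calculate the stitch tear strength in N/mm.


Stitch tear strength = force / thickness
STS = 206 / 0.9 = 228.9 N/mm
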